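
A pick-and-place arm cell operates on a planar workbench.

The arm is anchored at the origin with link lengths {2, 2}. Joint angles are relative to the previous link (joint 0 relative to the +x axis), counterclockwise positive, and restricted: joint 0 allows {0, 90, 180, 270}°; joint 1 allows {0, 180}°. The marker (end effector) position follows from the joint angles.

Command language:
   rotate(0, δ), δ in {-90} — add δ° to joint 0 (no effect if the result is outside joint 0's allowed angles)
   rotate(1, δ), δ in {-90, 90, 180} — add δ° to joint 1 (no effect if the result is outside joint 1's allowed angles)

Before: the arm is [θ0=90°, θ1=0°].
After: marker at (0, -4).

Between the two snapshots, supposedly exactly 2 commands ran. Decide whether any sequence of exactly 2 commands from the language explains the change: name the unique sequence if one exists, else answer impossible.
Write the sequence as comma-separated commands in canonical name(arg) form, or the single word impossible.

from: [θ0=90°, θ1=0°]
t=1 rotate(0, -90) ⇒ [θ0=0°, θ1=0°]
t=2 rotate(0, -90) ⇒ [θ0=270°, θ1=0°]
uniquely the one of 16 2-step routes that fits.

rotate(0, -90), rotate(0, -90)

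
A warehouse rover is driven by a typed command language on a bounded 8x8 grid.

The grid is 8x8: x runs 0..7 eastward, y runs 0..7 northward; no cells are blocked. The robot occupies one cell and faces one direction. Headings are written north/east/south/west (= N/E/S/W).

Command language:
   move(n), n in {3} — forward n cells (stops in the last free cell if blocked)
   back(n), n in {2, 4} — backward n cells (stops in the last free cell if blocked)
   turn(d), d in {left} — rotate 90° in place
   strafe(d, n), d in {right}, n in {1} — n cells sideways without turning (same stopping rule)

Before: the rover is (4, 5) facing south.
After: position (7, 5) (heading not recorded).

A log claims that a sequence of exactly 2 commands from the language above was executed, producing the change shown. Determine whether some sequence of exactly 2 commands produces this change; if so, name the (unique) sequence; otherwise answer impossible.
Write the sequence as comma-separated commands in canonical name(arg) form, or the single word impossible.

key: running move(3) before turn(left) would end elsewhere — order is forced
start: (4, 5) facing south
[1] after turn(left): (4, 5) facing east
[2] after move(3): (7, 5) facing east
no other 2-command option fits: unique.

turn(left), move(3)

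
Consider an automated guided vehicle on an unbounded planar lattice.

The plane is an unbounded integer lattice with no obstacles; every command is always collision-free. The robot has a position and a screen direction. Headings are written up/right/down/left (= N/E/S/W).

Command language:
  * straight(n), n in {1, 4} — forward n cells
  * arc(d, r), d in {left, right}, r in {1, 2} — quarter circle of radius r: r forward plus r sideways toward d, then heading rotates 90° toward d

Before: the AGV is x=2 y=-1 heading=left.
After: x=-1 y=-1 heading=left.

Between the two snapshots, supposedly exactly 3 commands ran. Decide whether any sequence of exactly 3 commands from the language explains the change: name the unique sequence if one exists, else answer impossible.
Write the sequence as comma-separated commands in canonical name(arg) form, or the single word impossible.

straight(1), straight(1), straight(1)

key: still facing W at the end — nothing in the sequence rotates
from: x=2 y=-1 heading=left
1. straight(1) → x=1 y=-1 heading=left
2. straight(1) → x=0 y=-1 heading=left
3. straight(1) → x=-1 y=-1 heading=left
all 216 alternatives checked — unique.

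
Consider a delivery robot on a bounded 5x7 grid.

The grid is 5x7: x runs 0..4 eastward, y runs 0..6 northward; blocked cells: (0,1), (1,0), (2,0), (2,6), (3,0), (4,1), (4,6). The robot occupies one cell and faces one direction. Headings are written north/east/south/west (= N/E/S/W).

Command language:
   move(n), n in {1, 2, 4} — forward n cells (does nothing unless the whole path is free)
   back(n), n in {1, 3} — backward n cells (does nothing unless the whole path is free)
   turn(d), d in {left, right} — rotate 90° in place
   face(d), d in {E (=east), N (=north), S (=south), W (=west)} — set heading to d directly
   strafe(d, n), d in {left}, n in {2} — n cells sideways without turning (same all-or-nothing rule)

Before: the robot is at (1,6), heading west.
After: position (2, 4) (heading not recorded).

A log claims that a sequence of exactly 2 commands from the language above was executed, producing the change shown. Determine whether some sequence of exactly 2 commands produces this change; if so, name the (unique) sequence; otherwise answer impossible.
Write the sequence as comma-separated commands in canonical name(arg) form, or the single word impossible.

strafe(left, 2), back(1)

key: order matters: swapping strafe(left, 2) and back(1) lands elsewhere
initial: at (1,6), heading west
t=1 strafe(left, 2) ⇒ at (1,4), heading west
t=2 back(1) ⇒ at (2,4), heading west
no other 2-command option fits: unique.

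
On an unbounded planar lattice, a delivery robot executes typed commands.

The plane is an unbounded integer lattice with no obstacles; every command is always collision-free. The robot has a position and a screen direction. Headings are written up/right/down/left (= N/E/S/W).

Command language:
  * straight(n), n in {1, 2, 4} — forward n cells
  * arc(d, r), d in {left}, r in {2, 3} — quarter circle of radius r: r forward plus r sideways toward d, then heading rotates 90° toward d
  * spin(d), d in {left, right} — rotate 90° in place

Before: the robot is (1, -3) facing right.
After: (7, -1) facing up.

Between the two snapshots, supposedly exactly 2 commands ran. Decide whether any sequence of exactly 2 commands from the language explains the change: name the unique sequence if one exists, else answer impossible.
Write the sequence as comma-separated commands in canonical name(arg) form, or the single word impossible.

key: order matters: swapping straight(4) and arc(left, 2) lands elsewhere
start: (1, -3) facing right
t=1 straight(4) ⇒ (5, -3) facing right
t=2 arc(left, 2) ⇒ (7, -1) facing up
uniquely the one of 49 2-step routes that fits.

straight(4), arc(left, 2)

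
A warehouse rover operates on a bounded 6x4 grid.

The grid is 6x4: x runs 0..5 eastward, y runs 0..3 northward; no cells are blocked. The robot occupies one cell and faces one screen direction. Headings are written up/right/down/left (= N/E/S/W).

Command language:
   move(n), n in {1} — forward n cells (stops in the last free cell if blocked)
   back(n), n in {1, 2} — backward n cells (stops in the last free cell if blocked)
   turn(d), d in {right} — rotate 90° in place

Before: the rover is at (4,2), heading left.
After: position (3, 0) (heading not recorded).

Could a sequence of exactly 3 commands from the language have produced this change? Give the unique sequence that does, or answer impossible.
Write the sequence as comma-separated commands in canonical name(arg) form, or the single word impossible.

key: running back(2) before move(1) would end elsewhere — order is forced
from: at (4,2), heading left
step 1 (move(1)): at (3,2), heading left
step 2 (turn(right)): at (3,2), heading up
step 3 (back(2)): at (3,0), heading up
no rival 3-sequence matches.

move(1), turn(right), back(2)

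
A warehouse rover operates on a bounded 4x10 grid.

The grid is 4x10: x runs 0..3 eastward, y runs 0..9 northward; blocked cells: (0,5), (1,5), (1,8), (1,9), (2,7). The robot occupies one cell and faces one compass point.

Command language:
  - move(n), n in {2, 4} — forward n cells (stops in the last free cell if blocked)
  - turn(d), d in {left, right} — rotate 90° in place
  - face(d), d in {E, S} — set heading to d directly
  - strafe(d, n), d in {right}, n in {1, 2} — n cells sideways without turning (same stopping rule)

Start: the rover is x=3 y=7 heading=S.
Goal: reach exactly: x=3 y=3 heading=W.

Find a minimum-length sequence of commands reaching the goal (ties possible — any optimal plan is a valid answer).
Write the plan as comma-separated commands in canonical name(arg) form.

begin: x=3 y=7 heading=S
t=1 move(4) ⇒ x=3 y=3 heading=S
t=2 turn(right) ⇒ x=3 y=3 heading=W
shorter routes all fall short; 2 is best.

move(4), turn(right)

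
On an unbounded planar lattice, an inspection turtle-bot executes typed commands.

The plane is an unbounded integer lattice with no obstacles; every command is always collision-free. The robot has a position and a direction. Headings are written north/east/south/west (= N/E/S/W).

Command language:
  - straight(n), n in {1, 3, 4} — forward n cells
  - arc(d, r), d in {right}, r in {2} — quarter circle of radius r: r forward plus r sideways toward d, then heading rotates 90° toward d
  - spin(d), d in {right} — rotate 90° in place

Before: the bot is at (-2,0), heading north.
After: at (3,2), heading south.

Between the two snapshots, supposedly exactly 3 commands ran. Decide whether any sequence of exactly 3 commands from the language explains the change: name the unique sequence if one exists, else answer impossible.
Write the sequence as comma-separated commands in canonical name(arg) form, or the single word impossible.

arc(right, 2), straight(3), spin(right)

key: running spin(right) before arc(right, 2) would end elsewhere — order is forced
from: at (-2,0), heading north
[1] after arc(right, 2): at (0,2), heading east
[2] after straight(3): at (3,2), heading east
[3] after spin(right): at (3,2), heading south
all 125 alternatives checked — unique.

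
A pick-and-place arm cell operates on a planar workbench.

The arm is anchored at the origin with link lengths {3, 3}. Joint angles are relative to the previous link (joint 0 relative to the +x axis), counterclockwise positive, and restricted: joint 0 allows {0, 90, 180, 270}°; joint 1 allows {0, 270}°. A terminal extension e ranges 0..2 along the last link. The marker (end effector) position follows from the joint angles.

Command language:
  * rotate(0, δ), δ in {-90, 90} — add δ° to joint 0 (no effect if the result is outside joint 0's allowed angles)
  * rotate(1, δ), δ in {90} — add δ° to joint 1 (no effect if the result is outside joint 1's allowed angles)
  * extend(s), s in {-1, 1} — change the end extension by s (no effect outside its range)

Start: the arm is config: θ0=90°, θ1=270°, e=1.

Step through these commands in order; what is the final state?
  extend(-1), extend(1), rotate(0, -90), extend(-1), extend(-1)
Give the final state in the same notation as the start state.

initial: config: θ0=90°, θ1=270°, e=1
1. extend(-1) → config: θ0=90°, θ1=270°, e=0
2. extend(1) → config: θ0=90°, θ1=270°, e=1
3. rotate(0, -90) → config: θ0=0°, θ1=270°, e=1
4. extend(-1) → config: θ0=0°, θ1=270°, e=0
5. extend(-1) → config: θ0=0°, θ1=270°, e=0

config: θ0=0°, θ1=270°, e=0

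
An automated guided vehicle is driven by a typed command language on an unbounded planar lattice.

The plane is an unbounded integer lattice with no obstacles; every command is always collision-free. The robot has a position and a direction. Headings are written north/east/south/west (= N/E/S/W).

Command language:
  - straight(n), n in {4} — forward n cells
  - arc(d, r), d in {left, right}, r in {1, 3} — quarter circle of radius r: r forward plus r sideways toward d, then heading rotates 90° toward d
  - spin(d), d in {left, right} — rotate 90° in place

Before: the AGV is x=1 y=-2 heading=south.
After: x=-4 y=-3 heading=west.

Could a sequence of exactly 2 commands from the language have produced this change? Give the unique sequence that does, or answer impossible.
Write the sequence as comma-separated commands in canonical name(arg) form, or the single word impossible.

key: position moved to (-4,-3) AND the heading swung to W — translation plus rotation needed
from: x=1 y=-2 heading=south
step 1 (arc(right, 1)): x=0 y=-3 heading=west
step 2 (straight(4)): x=-4 y=-3 heading=west
no rival 2-sequence matches.

arc(right, 1), straight(4)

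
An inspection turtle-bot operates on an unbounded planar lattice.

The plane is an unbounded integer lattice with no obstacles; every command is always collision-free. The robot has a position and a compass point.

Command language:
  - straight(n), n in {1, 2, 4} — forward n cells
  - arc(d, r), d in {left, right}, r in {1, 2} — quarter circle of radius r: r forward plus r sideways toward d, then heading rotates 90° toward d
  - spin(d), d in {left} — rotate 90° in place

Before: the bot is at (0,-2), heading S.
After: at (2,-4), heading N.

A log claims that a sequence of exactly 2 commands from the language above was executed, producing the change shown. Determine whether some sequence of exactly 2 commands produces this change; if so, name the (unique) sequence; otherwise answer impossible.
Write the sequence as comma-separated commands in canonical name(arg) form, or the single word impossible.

arc(left, 2), spin(left)

key: order matters: swapping arc(left, 2) and spin(left) lands elsewhere
t0: at (0,-2), heading S
[1] after arc(left, 2): at (2,-4), heading E
[2] after spin(left): at (2,-4), heading N
no rival 2-sequence matches.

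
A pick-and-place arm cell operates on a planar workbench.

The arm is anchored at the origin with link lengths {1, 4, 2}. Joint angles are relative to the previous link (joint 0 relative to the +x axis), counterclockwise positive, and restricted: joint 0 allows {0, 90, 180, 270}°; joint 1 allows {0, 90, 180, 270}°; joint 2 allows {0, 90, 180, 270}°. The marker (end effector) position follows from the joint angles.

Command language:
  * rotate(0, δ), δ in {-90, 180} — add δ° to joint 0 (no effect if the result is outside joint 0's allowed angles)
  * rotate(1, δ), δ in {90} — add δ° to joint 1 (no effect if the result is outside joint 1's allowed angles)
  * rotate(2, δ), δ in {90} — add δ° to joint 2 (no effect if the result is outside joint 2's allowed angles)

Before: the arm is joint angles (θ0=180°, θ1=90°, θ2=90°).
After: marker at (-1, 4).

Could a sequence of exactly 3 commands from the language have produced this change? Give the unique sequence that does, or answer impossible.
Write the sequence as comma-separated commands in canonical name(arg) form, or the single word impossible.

rotate(0, 180), rotate(0, 180), rotate(0, 180)

from: joint angles (θ0=180°, θ1=90°, θ2=90°)
1. rotate(0, 180) → joint angles (θ0=0°, θ1=90°, θ2=90°)
2. rotate(0, 180) → joint angles (θ0=180°, θ1=90°, θ2=90°)
3. rotate(0, 180) → joint angles (θ0=0°, θ1=90°, θ2=90°)
no other 3-command option fits: unique.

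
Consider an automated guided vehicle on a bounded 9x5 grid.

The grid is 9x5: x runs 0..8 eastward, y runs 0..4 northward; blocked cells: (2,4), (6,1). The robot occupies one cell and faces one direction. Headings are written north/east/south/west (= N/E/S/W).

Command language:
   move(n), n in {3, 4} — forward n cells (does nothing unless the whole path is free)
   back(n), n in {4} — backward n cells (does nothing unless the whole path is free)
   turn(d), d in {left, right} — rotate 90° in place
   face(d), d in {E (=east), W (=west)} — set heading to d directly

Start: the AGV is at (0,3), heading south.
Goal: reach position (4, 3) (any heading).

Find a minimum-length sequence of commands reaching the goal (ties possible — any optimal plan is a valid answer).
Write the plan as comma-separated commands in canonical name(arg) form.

turn(left), move(4)

from: at (0,3), heading south
t=1 turn(left) ⇒ at (0,3), heading east
t=2 move(4) ⇒ at (4,3), heading east
minimal: 2 command(s), checked below 2.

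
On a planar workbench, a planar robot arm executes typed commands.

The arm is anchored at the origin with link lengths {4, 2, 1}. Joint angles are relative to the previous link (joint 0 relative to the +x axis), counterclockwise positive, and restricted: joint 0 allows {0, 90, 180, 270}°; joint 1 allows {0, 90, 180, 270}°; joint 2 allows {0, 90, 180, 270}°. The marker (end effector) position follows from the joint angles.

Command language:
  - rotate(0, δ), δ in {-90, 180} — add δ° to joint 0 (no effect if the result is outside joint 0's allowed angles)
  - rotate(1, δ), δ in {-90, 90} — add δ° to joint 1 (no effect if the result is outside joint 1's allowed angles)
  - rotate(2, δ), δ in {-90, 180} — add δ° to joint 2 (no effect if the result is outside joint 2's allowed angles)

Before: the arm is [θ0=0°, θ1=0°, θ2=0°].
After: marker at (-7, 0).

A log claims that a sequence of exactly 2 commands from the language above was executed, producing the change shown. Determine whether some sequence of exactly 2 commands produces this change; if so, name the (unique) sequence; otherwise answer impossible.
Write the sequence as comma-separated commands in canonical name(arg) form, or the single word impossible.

from: [θ0=0°, θ1=0°, θ2=0°]
[1] after rotate(0, -90): [θ0=270°, θ1=0°, θ2=0°]
[2] after rotate(0, -90): [θ0=180°, θ1=0°, θ2=0°]
uniquely the one of 36 2-step routes that fits.

rotate(0, -90), rotate(0, -90)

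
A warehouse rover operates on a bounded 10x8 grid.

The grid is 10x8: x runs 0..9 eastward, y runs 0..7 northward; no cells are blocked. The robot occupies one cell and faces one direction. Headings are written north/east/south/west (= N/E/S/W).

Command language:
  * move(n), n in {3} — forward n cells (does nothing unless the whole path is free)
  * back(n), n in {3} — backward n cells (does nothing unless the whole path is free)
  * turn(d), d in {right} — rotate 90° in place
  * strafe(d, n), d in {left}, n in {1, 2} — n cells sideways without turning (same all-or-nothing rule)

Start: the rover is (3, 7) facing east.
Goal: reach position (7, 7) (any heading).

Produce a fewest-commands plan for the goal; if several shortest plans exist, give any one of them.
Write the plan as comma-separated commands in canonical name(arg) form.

turn(right), strafe(left, 2), strafe(left, 2)

initial: (3, 7) facing east
1. turn(right) → (3, 7) facing south
2. strafe(left, 2) → (5, 7) facing south
3. strafe(left, 2) → (7, 7) facing south
shorter routes all fall short; 3 is best.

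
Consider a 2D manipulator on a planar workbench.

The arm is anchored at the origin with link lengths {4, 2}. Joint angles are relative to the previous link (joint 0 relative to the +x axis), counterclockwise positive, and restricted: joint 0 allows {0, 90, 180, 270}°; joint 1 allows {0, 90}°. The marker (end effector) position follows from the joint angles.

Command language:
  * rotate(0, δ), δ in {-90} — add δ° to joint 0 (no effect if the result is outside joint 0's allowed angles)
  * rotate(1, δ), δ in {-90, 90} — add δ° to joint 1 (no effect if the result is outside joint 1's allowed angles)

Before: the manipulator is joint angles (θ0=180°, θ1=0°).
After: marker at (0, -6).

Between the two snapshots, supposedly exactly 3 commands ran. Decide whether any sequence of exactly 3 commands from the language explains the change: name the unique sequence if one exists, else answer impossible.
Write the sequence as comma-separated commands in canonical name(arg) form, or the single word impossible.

rotate(0, -90), rotate(0, -90), rotate(0, -90)

initial: joint angles (θ0=180°, θ1=0°)
1. rotate(0, -90) → joint angles (θ0=90°, θ1=0°)
2. rotate(0, -90) → joint angles (θ0=0°, θ1=0°)
3. rotate(0, -90) → joint angles (θ0=270°, θ1=0°)
no rival 3-sequence matches.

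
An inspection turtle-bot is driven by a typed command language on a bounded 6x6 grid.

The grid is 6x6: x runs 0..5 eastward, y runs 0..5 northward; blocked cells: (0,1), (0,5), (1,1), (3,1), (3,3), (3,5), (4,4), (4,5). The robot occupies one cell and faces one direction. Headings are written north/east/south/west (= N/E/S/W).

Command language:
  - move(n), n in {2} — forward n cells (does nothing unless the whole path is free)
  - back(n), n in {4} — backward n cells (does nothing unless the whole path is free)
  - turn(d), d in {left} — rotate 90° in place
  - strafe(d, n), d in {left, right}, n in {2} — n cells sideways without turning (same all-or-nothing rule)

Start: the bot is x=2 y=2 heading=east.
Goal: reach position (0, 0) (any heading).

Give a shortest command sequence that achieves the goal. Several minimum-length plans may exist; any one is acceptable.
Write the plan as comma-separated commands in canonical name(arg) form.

strafe(right, 2), turn(left), strafe(left, 2)

t0: x=2 y=2 heading=east
t=1 strafe(right, 2) ⇒ x=2 y=0 heading=east
t=2 turn(left) ⇒ x=2 y=0 heading=north
t=3 strafe(left, 2) ⇒ x=0 y=0 heading=north
minimal: 3 command(s), checked below 3.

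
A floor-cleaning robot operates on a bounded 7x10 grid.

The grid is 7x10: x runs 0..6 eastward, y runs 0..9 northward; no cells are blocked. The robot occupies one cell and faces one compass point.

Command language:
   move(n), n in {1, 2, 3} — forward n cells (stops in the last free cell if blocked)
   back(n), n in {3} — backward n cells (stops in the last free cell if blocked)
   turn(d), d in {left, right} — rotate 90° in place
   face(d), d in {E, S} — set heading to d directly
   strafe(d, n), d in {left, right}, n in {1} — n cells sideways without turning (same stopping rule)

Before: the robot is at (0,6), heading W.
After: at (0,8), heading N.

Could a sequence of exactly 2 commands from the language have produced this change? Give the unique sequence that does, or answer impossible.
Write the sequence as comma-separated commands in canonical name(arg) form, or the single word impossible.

key: position moved to (0,8) AND the heading swung to N — translation plus rotation needed
from: at (0,6), heading W
1. turn(right) → at (0,6), heading N
2. move(2) → at (0,8), heading N
uniquely the one of 100 2-step routes that fits.

turn(right), move(2)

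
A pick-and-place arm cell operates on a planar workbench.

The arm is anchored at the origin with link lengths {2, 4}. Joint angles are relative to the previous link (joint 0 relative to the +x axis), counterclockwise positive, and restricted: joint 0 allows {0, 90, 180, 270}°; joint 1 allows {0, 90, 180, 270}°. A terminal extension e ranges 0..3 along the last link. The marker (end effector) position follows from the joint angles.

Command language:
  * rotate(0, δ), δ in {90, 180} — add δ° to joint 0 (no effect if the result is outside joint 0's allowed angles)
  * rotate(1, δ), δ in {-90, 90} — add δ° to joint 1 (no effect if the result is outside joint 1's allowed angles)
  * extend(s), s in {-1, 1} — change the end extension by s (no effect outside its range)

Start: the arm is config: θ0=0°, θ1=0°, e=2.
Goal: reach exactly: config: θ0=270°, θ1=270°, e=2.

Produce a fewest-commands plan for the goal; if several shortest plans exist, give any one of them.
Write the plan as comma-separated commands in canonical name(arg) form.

start: config: θ0=0°, θ1=0°, e=2
t=1 rotate(0, 180) ⇒ config: θ0=180°, θ1=0°, e=2
t=2 rotate(0, 90) ⇒ config: θ0=270°, θ1=0°, e=2
t=3 rotate(1, -90) ⇒ config: θ0=270°, θ1=270°, e=2
shorter routes all fall short; 3 is best.

rotate(0, 180), rotate(0, 90), rotate(1, -90)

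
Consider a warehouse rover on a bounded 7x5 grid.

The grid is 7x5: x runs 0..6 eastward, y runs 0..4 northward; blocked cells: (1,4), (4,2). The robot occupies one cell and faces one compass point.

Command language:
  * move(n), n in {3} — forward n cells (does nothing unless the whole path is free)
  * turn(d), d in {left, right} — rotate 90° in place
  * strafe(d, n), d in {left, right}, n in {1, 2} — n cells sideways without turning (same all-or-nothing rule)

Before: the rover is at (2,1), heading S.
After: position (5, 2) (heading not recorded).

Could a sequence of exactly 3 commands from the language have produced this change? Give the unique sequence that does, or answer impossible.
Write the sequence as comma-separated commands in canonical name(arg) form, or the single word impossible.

turn(left), move(3), strafe(left, 1)

key: order matters: swapping turn(left) and strafe(left, 1) lands elsewhere
begin: at (2,1), heading S
step 1 (turn(left)): at (2,1), heading E
step 2 (move(3)): at (5,1), heading E
step 3 (strafe(left, 1)): at (5,2), heading E
no other 3-command option fits: unique.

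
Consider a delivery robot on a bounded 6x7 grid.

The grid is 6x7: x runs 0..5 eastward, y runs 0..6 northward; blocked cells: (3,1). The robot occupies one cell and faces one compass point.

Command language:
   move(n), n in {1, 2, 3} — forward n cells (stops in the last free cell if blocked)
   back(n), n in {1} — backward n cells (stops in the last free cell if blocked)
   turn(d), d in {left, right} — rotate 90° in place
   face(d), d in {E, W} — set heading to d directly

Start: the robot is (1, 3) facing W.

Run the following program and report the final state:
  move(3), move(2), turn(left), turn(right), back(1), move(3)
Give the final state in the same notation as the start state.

(0, 3) facing W

begin: (1, 3) facing W
[1] after move(3): (0, 3) facing W
[2] after move(2): (0, 3) facing W
[3] after turn(left): (0, 3) facing S
[4] after turn(right): (0, 3) facing W
[5] after back(1): (1, 3) facing W
[6] after move(3): (0, 3) facing W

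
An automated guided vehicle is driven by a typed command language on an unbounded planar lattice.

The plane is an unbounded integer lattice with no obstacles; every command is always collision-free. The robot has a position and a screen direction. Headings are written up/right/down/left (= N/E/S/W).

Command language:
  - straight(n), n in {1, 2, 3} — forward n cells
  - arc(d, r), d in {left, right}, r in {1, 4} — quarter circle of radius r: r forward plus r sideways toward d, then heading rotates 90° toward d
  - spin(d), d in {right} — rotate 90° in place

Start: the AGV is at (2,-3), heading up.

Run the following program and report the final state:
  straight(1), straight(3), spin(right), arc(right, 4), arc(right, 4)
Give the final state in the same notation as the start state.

at (2,-7), heading left

initial: at (2,-3), heading up
[1] after straight(1): at (2,-2), heading up
[2] after straight(3): at (2,1), heading up
[3] after spin(right): at (2,1), heading right
[4] after arc(right, 4): at (6,-3), heading down
[5] after arc(right, 4): at (2,-7), heading left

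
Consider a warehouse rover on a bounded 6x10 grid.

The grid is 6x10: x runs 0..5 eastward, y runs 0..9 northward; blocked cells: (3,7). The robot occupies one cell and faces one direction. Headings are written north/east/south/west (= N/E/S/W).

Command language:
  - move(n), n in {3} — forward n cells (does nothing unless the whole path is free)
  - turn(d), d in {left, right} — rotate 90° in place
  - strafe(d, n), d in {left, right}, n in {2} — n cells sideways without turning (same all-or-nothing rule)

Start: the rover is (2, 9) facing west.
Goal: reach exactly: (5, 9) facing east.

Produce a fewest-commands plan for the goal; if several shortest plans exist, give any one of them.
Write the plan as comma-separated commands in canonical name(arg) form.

t0: (2, 9) facing west
t=1 turn(right) ⇒ (2, 9) facing north
t=2 turn(right) ⇒ (2, 9) facing east
t=3 move(3) ⇒ (5, 9) facing east
no 2-step plan works, so 3 is optimal.

turn(right), turn(right), move(3)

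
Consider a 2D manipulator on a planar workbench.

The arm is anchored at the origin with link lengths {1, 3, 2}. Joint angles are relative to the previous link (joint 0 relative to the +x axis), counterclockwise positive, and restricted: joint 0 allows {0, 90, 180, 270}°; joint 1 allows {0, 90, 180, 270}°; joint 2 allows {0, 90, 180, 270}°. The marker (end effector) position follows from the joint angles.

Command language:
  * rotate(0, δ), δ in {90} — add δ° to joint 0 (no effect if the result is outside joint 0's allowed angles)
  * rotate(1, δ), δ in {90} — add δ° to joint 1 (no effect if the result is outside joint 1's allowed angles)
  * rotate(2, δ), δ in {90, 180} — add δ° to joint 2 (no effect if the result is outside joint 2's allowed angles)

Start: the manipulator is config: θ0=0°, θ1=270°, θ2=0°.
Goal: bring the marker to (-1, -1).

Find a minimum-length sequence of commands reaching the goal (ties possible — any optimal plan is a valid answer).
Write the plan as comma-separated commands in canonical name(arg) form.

t0: config: θ0=0°, θ1=270°, θ2=0°
[1] after rotate(0, 90): config: θ0=90°, θ1=270°, θ2=0°
[2] after rotate(0, 90): config: θ0=180°, θ1=270°, θ2=0°
[3] after rotate(0, 90): config: θ0=270°, θ1=270°, θ2=0°
[4] after rotate(2, 180): config: θ0=270°, θ1=270°, θ2=180°
shorter routes all fall short; 4 is best.

rotate(0, 90), rotate(0, 90), rotate(0, 90), rotate(2, 180)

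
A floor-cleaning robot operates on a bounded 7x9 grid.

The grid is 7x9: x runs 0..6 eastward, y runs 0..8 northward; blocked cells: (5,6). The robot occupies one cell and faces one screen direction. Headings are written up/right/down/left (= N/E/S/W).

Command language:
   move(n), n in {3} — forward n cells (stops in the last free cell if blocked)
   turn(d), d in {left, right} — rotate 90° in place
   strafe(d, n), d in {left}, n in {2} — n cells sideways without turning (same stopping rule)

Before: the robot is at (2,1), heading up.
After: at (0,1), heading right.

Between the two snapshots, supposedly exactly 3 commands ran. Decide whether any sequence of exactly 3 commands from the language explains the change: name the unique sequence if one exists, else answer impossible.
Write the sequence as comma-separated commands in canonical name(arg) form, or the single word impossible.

key: the second strafe(left, 2) runs into the grid edge before its full distance
t0: at (2,1), heading up
1. strafe(left, 2) → at (0,1), heading up
2. strafe(left, 2) → at (0,1), heading up
3. turn(right) → at (0,1), heading right
no other 3-command option fits: unique.

strafe(left, 2), strafe(left, 2), turn(right)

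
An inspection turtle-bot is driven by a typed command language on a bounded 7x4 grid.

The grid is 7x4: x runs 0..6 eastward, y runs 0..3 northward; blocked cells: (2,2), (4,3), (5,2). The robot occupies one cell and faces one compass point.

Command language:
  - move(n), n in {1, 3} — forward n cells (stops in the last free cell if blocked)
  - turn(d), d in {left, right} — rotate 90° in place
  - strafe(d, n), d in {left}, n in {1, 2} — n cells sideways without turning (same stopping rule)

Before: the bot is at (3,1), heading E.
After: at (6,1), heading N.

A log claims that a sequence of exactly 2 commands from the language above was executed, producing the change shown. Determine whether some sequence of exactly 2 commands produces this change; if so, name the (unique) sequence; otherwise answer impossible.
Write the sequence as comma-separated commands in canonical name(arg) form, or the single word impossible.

key: order matters: swapping move(3) and turn(left) lands elsewhere
t0: at (3,1), heading E
1. move(3) → at (6,1), heading E
2. turn(left) → at (6,1), heading N
no other 2-command option fits: unique.

move(3), turn(left)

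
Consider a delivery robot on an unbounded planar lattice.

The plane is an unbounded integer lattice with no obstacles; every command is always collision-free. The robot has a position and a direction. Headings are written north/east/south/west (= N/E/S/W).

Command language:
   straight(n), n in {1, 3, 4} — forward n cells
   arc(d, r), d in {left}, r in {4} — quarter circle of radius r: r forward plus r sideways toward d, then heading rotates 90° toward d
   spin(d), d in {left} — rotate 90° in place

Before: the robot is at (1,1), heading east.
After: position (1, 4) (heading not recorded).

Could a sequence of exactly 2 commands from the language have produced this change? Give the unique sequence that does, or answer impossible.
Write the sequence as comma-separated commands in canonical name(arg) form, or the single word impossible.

key: order matters: swapping spin(left) and straight(3) lands elsewhere
t0: at (1,1), heading east
t=1 spin(left) ⇒ at (1,1), heading north
t=2 straight(3) ⇒ at (1,4), heading north
no rival 2-sequence matches.

spin(left), straight(3)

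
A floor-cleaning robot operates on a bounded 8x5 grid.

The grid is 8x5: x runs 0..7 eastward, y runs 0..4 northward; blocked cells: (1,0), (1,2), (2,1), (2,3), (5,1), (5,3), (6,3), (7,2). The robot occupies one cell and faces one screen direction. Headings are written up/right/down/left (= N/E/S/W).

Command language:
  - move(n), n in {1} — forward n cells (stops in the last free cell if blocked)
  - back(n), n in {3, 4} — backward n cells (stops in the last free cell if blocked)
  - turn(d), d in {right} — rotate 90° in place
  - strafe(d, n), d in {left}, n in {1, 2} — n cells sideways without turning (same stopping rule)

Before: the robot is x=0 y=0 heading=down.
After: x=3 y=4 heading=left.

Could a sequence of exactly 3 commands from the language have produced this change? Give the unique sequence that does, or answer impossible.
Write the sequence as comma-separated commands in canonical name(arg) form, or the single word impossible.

key: cell and facing (now W) both changed — the 3 commands mix motion and turning
initial: x=0 y=0 heading=down
1. back(4) → x=0 y=4 heading=down
2. turn(right) → x=0 y=4 heading=left
3. back(3) → x=3 y=4 heading=left
all 216 alternatives checked — unique.

back(4), turn(right), back(3)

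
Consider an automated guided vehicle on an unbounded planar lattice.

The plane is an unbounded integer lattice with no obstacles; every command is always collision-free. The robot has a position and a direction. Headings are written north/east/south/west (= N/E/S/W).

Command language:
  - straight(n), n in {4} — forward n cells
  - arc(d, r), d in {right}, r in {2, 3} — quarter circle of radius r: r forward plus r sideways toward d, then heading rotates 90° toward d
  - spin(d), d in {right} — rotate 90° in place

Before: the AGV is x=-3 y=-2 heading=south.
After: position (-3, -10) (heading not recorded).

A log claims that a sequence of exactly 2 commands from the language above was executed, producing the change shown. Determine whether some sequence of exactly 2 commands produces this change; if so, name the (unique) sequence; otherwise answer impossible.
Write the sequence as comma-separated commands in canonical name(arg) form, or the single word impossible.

straight(4), straight(4)

initial: x=-3 y=-2 heading=south
[1] after straight(4): x=-3 y=-6 heading=south
[2] after straight(4): x=-3 y=-10 heading=south
no other 2-command option fits: unique.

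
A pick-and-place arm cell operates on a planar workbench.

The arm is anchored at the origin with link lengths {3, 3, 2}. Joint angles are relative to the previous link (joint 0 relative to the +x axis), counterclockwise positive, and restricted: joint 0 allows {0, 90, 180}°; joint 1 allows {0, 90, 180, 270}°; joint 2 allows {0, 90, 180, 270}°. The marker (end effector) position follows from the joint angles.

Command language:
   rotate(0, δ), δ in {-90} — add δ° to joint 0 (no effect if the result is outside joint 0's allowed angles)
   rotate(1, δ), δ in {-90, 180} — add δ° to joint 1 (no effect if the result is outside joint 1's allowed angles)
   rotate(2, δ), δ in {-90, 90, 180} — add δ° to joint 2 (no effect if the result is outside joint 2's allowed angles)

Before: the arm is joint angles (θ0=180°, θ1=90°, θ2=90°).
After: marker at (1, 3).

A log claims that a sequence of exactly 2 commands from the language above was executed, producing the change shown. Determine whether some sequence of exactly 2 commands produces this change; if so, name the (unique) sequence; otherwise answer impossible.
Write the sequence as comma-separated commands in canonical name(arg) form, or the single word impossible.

begin: joint angles (θ0=180°, θ1=90°, θ2=90°)
t=1 rotate(0, -90) ⇒ joint angles (θ0=90°, θ1=90°, θ2=90°)
t=2 rotate(0, -90) ⇒ joint angles (θ0=0°, θ1=90°, θ2=90°)
no rival 2-sequence matches.

rotate(0, -90), rotate(0, -90)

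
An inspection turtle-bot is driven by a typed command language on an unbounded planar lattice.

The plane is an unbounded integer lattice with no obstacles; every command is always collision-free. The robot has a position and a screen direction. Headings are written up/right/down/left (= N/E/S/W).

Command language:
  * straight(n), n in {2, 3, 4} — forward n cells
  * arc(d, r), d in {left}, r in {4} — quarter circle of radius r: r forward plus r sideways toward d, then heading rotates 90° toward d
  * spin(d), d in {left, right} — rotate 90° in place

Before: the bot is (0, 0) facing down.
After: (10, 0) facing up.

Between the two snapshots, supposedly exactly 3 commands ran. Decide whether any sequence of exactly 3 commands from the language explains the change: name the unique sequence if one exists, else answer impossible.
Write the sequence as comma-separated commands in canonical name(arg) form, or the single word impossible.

arc(left, 4), straight(2), arc(left, 4)

key: position moved to (10,0) AND the heading swung to N — translation plus rotation needed
start: (0, 0) facing down
step 1 (arc(left, 4)): (4, -4) facing right
step 2 (straight(2)): (6, -4) facing right
step 3 (arc(left, 4)): (10, 0) facing up
no other 3-command option fits: unique.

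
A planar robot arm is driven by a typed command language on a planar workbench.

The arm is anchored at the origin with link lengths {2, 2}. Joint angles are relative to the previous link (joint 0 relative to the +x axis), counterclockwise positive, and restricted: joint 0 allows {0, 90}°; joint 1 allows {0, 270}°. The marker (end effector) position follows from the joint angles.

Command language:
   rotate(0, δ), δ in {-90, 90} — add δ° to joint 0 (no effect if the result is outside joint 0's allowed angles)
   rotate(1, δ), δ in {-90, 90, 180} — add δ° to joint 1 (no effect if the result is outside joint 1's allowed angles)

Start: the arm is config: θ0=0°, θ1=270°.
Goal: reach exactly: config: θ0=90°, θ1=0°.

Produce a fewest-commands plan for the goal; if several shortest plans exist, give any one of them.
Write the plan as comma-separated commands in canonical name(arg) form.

rotate(0, 90), rotate(1, 90)

start: config: θ0=0°, θ1=270°
1. rotate(0, 90) → config: θ0=90°, θ1=270°
2. rotate(1, 90) → config: θ0=90°, θ1=0°
no 1-step plan works, so 2 is optimal.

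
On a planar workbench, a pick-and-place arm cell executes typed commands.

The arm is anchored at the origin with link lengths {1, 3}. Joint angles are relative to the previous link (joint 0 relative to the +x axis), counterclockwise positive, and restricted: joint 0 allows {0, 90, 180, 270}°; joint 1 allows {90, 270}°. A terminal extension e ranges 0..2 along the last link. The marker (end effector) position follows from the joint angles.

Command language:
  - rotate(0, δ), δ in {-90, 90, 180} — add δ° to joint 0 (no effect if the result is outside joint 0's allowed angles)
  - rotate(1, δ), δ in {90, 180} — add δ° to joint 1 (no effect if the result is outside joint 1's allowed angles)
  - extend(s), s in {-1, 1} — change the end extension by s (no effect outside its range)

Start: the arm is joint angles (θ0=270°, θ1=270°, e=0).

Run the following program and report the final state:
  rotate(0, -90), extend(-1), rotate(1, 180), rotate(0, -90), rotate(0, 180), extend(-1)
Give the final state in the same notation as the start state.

joint angles (θ0=270°, θ1=90°, e=0)

t0: joint angles (θ0=270°, θ1=270°, e=0)
step 1 (rotate(0, -90)): joint angles (θ0=180°, θ1=270°, e=0)
step 2 (extend(-1)): joint angles (θ0=180°, θ1=270°, e=0)
step 3 (rotate(1, 180)): joint angles (θ0=180°, θ1=90°, e=0)
step 4 (rotate(0, -90)): joint angles (θ0=90°, θ1=90°, e=0)
step 5 (rotate(0, 180)): joint angles (θ0=270°, θ1=90°, e=0)
step 6 (extend(-1)): joint angles (θ0=270°, θ1=90°, e=0)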